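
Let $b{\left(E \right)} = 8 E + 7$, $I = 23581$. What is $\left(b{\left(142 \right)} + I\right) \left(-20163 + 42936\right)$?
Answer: $563039652$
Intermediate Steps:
$b{\left(E \right)} = 7 + 8 E$
$\left(b{\left(142 \right)} + I\right) \left(-20163 + 42936\right) = \left(\left(7 + 8 \cdot 142\right) + 23581\right) \left(-20163 + 42936\right) = \left(\left(7 + 1136\right) + 23581\right) 22773 = \left(1143 + 23581\right) 22773 = 24724 \cdot 22773 = 563039652$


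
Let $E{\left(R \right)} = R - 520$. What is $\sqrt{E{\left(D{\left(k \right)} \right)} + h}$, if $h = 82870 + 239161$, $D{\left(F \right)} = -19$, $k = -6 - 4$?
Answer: $2 \sqrt{80373} \approx 567.0$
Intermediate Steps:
$k = -10$
$h = 322031$
$E{\left(R \right)} = -520 + R$
$\sqrt{E{\left(D{\left(k \right)} \right)} + h} = \sqrt{\left(-520 - 19\right) + 322031} = \sqrt{-539 + 322031} = \sqrt{321492} = 2 \sqrt{80373}$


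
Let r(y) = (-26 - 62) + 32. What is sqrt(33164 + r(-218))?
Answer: 2*sqrt(8277) ≈ 181.96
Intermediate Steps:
r(y) = -56 (r(y) = -88 + 32 = -56)
sqrt(33164 + r(-218)) = sqrt(33164 - 56) = sqrt(33108) = 2*sqrt(8277)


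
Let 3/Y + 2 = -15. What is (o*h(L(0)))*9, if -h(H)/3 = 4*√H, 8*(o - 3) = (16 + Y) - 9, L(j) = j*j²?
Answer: 0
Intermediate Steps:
Y = -3/17 (Y = 3/(-2 - 15) = 3/(-17) = 3*(-1/17) = -3/17 ≈ -0.17647)
L(j) = j³
o = 131/34 (o = 3 + ((16 - 3/17) - 9)/8 = 3 + (269/17 - 9)/8 = 3 + (⅛)*(116/17) = 3 + 29/34 = 131/34 ≈ 3.8529)
h(H) = -12*√H
(o*h(L(0)))*9 = (131*(-12*√(0³))/34)*9 = (131*(-12*√0)/34)*9 = (131*(-12*0)/34)*9 = ((131/34)*0)*9 = 0*9 = 0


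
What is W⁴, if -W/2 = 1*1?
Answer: 16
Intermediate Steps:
W = -2 ≈ -2.0000
W⁴ = (-2)⁴ = 16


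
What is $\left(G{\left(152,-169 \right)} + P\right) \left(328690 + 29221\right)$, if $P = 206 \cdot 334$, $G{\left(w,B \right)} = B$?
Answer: $24565221485$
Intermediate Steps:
$P = 68804$
$\left(G{\left(152,-169 \right)} + P\right) \left(328690 + 29221\right) = \left(-169 + 68804\right) \left(328690 + 29221\right) = 68635 \cdot 357911 = 24565221485$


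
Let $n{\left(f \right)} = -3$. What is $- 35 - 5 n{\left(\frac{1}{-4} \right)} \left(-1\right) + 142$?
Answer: $667$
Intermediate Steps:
$- 35 - 5 n{\left(\frac{1}{-4} \right)} \left(-1\right) + 142 = - 35 \left(-5\right) \left(-3\right) \left(-1\right) + 142 = - 35 \cdot 15 \left(-1\right) + 142 = \left(-35\right) \left(-15\right) + 142 = 525 + 142 = 667$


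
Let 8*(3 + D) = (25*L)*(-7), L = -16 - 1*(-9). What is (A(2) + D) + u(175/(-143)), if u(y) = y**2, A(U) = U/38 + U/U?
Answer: 474552571/3108248 ≈ 152.68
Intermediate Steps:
A(U) = 1 + U/38 (A(U) = U*(1/38) + 1 = U/38 + 1 = 1 + U/38)
L = -7 (L = -16 + 9 = -7)
D = 1201/8 (D = -3 + ((25*(-7))*(-7))/8 = -3 + (-175*(-7))/8 = -3 + (1/8)*1225 = -3 + 1225/8 = 1201/8 ≈ 150.13)
(A(2) + D) + u(175/(-143)) = ((1 + (1/38)*2) + 1201/8) + (175/(-143))**2 = ((1 + 1/19) + 1201/8) + (175*(-1/143))**2 = (20/19 + 1201/8) + (-175/143)**2 = 22979/152 + 30625/20449 = 474552571/3108248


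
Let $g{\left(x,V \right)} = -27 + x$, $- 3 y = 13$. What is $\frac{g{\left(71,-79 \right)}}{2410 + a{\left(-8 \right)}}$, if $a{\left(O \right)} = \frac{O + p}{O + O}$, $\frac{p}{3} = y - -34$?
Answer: $\frac{704}{38479} \approx 0.018296$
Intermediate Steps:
$y = - \frac{13}{3}$ ($y = \left(- \frac{1}{3}\right) 13 = - \frac{13}{3} \approx -4.3333$)
$p = 89$ ($p = 3 \left(- \frac{13}{3} - -34\right) = 3 \left(- \frac{13}{3} + 34\right) = 3 \cdot \frac{89}{3} = 89$)
$a{\left(O \right)} = \frac{89 + O}{2 O}$ ($a{\left(O \right)} = \frac{O + 89}{O + O} = \frac{89 + O}{2 O}$)
$\frac{g{\left(71,-79 \right)}}{2410 + a{\left(-8 \right)}} = \frac{-27 + 71}{2410 + \frac{89 - 8}{2 \left(-8\right)}} = \frac{44}{2410 + \frac{1}{2} \left(- \frac{1}{8}\right) 81} = \frac{44}{2410 - \frac{81}{16}} = \frac{44}{\frac{38479}{16}} = 44 \cdot \frac{16}{38479} = \frac{704}{38479}$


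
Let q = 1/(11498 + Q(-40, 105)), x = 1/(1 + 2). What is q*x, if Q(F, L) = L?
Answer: 1/34809 ≈ 2.8728e-5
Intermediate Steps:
x = 1/3 ≈ 0.33333
q = 1/11603 (q = 1/(11498 + 105) = 1/11603 ≈ 8.6185e-5)
q*x = (1/11603)*(1/3) = 1/34809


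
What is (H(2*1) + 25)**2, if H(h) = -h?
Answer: 529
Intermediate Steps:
(H(2*1) + 25)**2 = (-2 + 25)**2 = 23**2 = 529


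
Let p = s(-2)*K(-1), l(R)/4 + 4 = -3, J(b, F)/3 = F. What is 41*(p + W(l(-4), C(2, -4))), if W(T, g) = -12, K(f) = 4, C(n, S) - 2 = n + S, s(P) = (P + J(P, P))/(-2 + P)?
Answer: -164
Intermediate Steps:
J(b, F) = 3*F
l(R) = -28 (l(R) = -16 + 4*(-3) = -16 - 12 = -28)
s(P) = 4*P/(-2 + P) (s(P) = (P + 3*P)/(-2 + P) = (4*P)/(-2 + P) = 4*P/(-2 + P))
C(n, S) = 2 + S + n (C(n, S) = 2 + (n + S) = 2 + (S + n) = 2 + S + n)
p = 8 (p = (4*(-2)/(-2 - 2))*4 = (4*(-2)/(-4))*4 = (4*(-2)*(-¼))*4 = 2*4 = 8)
41*(p + W(l(-4), C(2, -4))) = 41*(8 - 12) = 41*(-4) = -164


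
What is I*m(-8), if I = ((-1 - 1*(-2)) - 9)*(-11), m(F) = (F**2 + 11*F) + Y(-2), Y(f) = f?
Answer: -2288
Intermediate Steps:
m(F) = -2 + F**2 + 11*F (m(F) = (F**2 + 11*F) - 2 = -2 + F**2 + 11*F)
I = 88 (I = ((-1 + 2) - 9)*(-11) = (1 - 9)*(-11) = -8*(-11) = 88)
I*m(-8) = 88*(-2 + (-8)**2 + 11*(-8)) = 88*(-2 + 64 - 88) = 88*(-26) = -2288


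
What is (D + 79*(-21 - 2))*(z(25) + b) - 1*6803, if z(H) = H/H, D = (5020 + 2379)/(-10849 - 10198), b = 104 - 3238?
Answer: 9207187261/1619 ≈ 5.6870e+6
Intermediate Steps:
b = -3134
D = -7399/21047 (D = 7399/(-21047) = 7399*(-1/21047) = -7399/21047 ≈ -0.35155)
z(H) = 1
(D + 79*(-21 - 2))*(z(25) + b) - 1*6803 = (-7399/21047 + 79*(-21 - 2))*(1 - 3134) - 1*6803 = (-7399/21047 + 79*(-23))*(-3133) - 6803 = (-7399/21047 - 1817)*(-3133) - 6803 = -38249798/21047*(-3133) - 6803 = 9218201318/1619 - 6803 = 9207187261/1619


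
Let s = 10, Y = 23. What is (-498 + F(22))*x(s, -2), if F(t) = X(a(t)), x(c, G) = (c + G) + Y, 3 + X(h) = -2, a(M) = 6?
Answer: -15593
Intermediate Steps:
X(h) = -5 (X(h) = -3 - 2 = -5)
x(c, G) = 23 + G + c (x(c, G) = (c + G) + 23 = (G + c) + 23 = 23 + G + c)
F(t) = -5
(-498 + F(22))*x(s, -2) = (-498 - 5)*(23 - 2 + 10) = -503*31 = -15593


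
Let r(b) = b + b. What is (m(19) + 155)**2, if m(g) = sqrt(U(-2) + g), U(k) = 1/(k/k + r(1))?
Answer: (465 + sqrt(174))**2/9 ≈ 25407.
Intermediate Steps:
r(b) = 2*b
U(k) = 1/3 (U(k) = 1/(k/k + 2*1) = 1/(1 + 2) = 1/3)
m(g) = sqrt(1/3 + g)
(m(19) + 155)**2 = (sqrt(3 + 9*19)/3 + 155)**2 = (sqrt(3 + 171)/3 + 155)**2 = (sqrt(174)/3 + 155)**2 = (155 + sqrt(174)/3)**2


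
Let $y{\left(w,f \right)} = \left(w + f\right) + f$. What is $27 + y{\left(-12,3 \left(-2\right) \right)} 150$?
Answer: $-3573$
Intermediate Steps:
$y{\left(w,f \right)} = w + 2 f$ ($y{\left(w,f \right)} = \left(f + w\right) + f = w + 2 f$)
$27 + y{\left(-12,3 \left(-2\right) \right)} 150 = 27 + \left(-12 + 2 \cdot 3 \left(-2\right)\right) 150 = 27 + \left(-12 + 2 \left(-6\right)\right) 150 = 27 + \left(-12 - 12\right) 150 = 27 - 3600 = -3573$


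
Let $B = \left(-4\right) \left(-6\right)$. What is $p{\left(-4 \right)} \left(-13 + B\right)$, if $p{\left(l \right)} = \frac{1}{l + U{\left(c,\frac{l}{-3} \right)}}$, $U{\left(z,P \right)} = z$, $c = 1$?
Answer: $- \frac{11}{3} \approx -3.6667$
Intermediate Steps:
$B = 24$
$p{\left(l \right)} = \frac{1}{1 + l}$ ($p{\left(l \right)} = \frac{1}{l + 1} = \frac{1}{1 + l}$)
$p{\left(-4 \right)} \left(-13 + B\right) = \frac{-13 + 24}{1 - 4} = \frac{1}{-3} \cdot 11 = \left(- \frac{1}{3}\right) 11 = - \frac{11}{3}$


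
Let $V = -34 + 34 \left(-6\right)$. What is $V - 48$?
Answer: $-286$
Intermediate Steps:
$V = -238$ ($V = -34 - 204 = -238$)
$V - 48 = -238 - 48 = -286$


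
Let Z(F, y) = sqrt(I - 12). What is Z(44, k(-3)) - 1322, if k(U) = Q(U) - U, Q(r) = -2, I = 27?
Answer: -1322 + sqrt(15) ≈ -1318.1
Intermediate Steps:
k(U) = -2 - U
Z(F, y) = sqrt(15) (Z(F, y) = sqrt(27 - 12) = sqrt(15))
Z(44, k(-3)) - 1322 = sqrt(15) - 1322 = -1322 + sqrt(15)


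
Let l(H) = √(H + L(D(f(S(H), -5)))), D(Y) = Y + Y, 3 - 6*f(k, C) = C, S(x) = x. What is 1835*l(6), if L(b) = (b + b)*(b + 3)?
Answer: 1835*√326/3 ≈ 11044.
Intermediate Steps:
f(k, C) = ½ - C/6
D(Y) = 2*Y
L(b) = 2*b*(3 + b) (L(b) = (2*b)*(3 + b) = 2*b*(3 + b))
l(H) = √(272/9 + H) (l(H) = √(H + 2*(2*(½ - ⅙*(-5)))*(3 + 2*(½ - ⅙*(-5)))) = √(H + 2*(2*(½ + ⅚))*(3 + 2*(½ + ⅚))) = √(H + 2*(2*(4/3))*(3 + 2*(4/3))) = √(H + 2*(8/3)*(3 + 8/3)) = √(H + 2*(8/3)*(17/3)) = √(H + 272/9) = √(272/9 + H))
1835*l(6) = 1835*(√(272 + 9*6)/3) = 1835*(√(272 + 54)/3) = 1835*(√326/3) = 1835*√326/3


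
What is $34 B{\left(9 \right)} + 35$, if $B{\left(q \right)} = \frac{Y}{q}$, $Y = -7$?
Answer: $\frac{77}{9} \approx 8.5556$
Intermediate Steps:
$B{\left(q \right)} = - \frac{7}{q}$
$34 B{\left(9 \right)} + 35 = 34 \left(- \frac{7}{9}\right) + 35 = - \frac{238}{9} + 35 = \frac{77}{9}$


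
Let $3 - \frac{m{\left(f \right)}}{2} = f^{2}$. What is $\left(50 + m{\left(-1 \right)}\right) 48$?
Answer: $2592$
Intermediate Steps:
$m{\left(f \right)} = 6 - 2 f^{2}$
$\left(50 + m{\left(-1 \right)}\right) 48 = \left(50 + \left(6 - 2 \left(-1\right)^{2}\right)\right) 48 = \left(50 + \left(6 - 2\right)\right) 48 = \left(50 + 4\right) 48 = 54 \cdot 48 = 2592$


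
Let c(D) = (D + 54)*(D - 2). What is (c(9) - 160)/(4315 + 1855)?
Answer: 281/6170 ≈ 0.045543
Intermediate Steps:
c(D) = (-2 + D)*(54 + D) (c(D) = (54 + D)*(-2 + D) = (-2 + D)*(54 + D))
(c(9) - 160)/(4315 + 1855) = ((-108 + 9² + 52*9) - 160)/(4315 + 1855) = ((-108 + 81 + 468) - 160)/6170 = (441 - 160)*(1/6170) = 281*(1/6170) = 281/6170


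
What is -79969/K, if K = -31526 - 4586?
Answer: 79969/36112 ≈ 2.2145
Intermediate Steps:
K = -36112
-79969/K = -79969/(-36112) = -79969*(-1/36112) = 79969/36112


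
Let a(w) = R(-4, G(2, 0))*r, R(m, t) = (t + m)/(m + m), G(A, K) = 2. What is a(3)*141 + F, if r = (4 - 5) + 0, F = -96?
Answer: -525/4 ≈ -131.25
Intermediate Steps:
R(m, t) = (m + t)/(2*m) (R(m, t) = (m + t)/((2*m)) = (m + t)*(1/(2*m)) = (m + t)/(2*m))
r = -1 (r = -1 + 0 = -1)
a(w) = -¼ (a(w) = ((½)*(-4 + 2)/(-4))*(-1) = ((½)*(-¼)*(-2))*(-1) = (¼)*(-1) = -¼)
a(3)*141 + F = -¼*141 - 96 = -141/4 - 96 = -525/4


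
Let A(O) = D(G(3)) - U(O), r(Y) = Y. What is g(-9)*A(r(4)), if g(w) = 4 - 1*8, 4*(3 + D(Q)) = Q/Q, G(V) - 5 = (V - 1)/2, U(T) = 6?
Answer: 35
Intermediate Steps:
G(V) = 9/2 + V/2 (G(V) = 5 + (V - 1)/2 = 5 + (-1 + V)*(½) = 5 + (-½ + V/2) = 9/2 + V/2)
D(Q) = -11/4 (D(Q) = -3 + (Q/Q)/4 = -3 + (¼)*1 = -3 + ¼ = -11/4)
A(O) = -35/4 (A(O) = -11/4 - 1*6 = -11/4 - 6 = -35/4)
g(w) = -4 (g(w) = 4 - 8 = -4)
g(-9)*A(r(4)) = -4*(-35/4) = 35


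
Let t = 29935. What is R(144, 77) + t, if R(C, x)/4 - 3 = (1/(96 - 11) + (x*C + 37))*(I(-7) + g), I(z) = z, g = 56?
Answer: 187888191/85 ≈ 2.2104e+6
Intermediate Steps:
R(C, x) = 617636/85 + 196*C*x (R(C, x) = 12 + 4*((1/(96 - 11) + (x*C + 37))*(-7 + 56)) = 12 + 4*((1/85 + (C*x + 37))*49) = 12 + 4*((1/85 + (37 + C*x))*49) = 12 + 4*((3146/85 + C*x)*49) = 12 + 4*(154154/85 + 49*C*x) = 12 + (616616/85 + 196*C*x) = 617636/85 + 196*C*x)
R(144, 77) + t = (617636/85 + 196*144*77) + 29935 = (617636/85 + 2173248) + 29935 = 185343716/85 + 29935 = 187888191/85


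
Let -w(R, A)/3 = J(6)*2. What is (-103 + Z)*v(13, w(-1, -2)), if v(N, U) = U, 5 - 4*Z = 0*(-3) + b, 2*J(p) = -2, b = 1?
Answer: -612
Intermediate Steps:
J(p) = -1 (J(p) = (½)*(-2) = -1)
Z = 1 (Z = 5/4 - (0*(-3) + 1)/4 = 5/4 - (0 + 1)/4 = 5/4 - ¼*1 = 5/4 - ¼ = 1)
w(R, A) = 6 (w(R, A) = -(-3)*2 = -3*(-2) = 6)
(-103 + Z)*v(13, w(-1, -2)) = (-103 + 1)*6 = -102*6 = -612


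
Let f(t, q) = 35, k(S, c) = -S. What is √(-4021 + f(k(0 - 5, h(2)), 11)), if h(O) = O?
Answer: I*√3986 ≈ 63.135*I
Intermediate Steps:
√(-4021 + f(k(0 - 5, h(2)), 11)) = √(-4021 + 35) = √(-3986) = I*√3986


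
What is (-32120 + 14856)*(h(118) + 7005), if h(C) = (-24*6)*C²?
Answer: 34494352464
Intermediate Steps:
h(C) = -144*C²
(-32120 + 14856)*(h(118) + 7005) = (-32120 + 14856)*(-144*118² + 7005) = -17264*(-144*13924 + 7005) = -17264*(-2005056 + 7005) = -17264*(-1998051) = 34494352464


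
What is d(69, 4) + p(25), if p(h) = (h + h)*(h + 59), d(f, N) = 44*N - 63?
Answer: 4313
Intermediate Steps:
d(f, N) = -63 + 44*N
p(h) = 2*h*(59 + h) (p(h) = (2*h)*(59 + h) = 2*h*(59 + h))
d(69, 4) + p(25) = (-63 + 44*4) + 2*25*(59 + 25) = (-63 + 176) + 2*25*84 = 113 + 4200 = 4313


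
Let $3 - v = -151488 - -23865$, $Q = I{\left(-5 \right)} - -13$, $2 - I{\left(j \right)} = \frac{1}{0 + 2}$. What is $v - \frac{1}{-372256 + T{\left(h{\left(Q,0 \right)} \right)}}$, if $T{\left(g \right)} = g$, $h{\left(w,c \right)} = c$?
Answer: $\frac{47509544257}{372256} \approx 1.2763 \cdot 10^{5}$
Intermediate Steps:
$I{\left(j \right)} = \frac{3}{2}$ ($I{\left(j \right)} = 2 - \frac{1}{0 + 2} = 2 - \frac{1}{2} = \frac{3}{2}$)
$Q = \frac{29}{2}$ ($Q = \frac{3}{2} - -13 = \frac{3}{2} + 13 = \frac{29}{2} \approx 14.5$)
$v = 127626$ ($v = 3 - \left(-151488 - -23865\right) = 3 - \left(-151488 + 23865\right) = 3 - -127623 = 3 + 127623 = 127626$)
$v - \frac{1}{-372256 + T{\left(h{\left(Q,0 \right)} \right)}} = 127626 - \frac{1}{-372256 + 0} = 127626 - \frac{1}{-372256} = 127626 - - \frac{1}{372256} = 127626 + \frac{1}{372256} = \frac{47509544257}{372256}$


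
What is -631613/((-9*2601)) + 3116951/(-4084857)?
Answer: 92854965866/3541571019 ≈ 26.219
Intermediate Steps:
-631613/((-9*2601)) + 3116951/(-4084857) = -631613/(-23409) + 3116951*(-1/4084857) = -631613*(-1/23409) - 3116951/4084857 = 631613/23409 - 3116951/4084857 = 92854965866/3541571019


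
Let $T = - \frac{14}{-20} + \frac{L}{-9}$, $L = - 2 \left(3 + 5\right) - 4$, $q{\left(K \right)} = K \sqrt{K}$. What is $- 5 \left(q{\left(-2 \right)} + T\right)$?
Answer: $- \frac{263}{18} + 10 i \sqrt{2} \approx -14.611 + 14.142 i$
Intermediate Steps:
$q{\left(K \right)} = K^{\frac{3}{2}}$
$L = -20$ ($L = \left(-2\right) 8 - 4 = -16 - 4 = -20$)
$T = \frac{263}{90}$ ($T = - \frac{14}{-20} - \frac{20}{-9} = \left(-14\right) \left(- \frac{1}{20}\right) - - \frac{20}{9} = \frac{7}{10} + \frac{20}{9} = \frac{263}{90} \approx 2.9222$)
$- 5 \left(q{\left(-2 \right)} + T\right) = - 5 \left(\left(-2\right)^{\frac{3}{2}} + \frac{263}{90}\right) = - 5 \left(- 2 i \sqrt{2} + \frac{263}{90}\right) = - 5 \left(\frac{263}{90} - 2 i \sqrt{2}\right) = - \frac{263}{18} + 10 i \sqrt{2}$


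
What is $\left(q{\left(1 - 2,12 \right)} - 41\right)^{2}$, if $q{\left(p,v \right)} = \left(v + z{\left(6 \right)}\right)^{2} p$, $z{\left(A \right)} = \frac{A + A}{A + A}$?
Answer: $44100$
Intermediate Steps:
$z{\left(A \right)} = 1$ ($z{\left(A \right)} = \frac{2 A}{2 A} = 2 A \frac{1}{2 A} = 1$)
$q{\left(p,v \right)} = p \left(1 + v\right)^{2}$ ($q{\left(p,v \right)} = \left(v + 1\right)^{2} p = \left(1 + v\right)^{2} p = p \left(1 + v\right)^{2}$)
$\left(q{\left(1 - 2,12 \right)} - 41\right)^{2} = \left(\left(1 - 2\right) \left(1 + 12\right)^{2} - 41\right)^{2} = \left(- 13^{2} - 41\right)^{2} = \left(\left(-1\right) 169 - 41\right)^{2} = \left(-169 - 41\right)^{2} = \left(-210\right)^{2} = 44100$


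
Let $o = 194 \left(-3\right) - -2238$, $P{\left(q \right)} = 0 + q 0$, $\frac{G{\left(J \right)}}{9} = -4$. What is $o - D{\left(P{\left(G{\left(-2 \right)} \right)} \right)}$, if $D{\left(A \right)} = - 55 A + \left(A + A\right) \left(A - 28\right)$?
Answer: $1656$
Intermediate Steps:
$G{\left(J \right)} = -36$ ($G{\left(J \right)} = 9 \left(-4\right) = -36$)
$P{\left(q \right)} = 0$ ($P{\left(q \right)} = 0 + 0 = 0$)
$D{\left(A \right)} = - 55 A + 2 A \left(-28 + A\right)$
$o = 1656$ ($o = -582 + 2238 = 1656$)
$o - D{\left(P{\left(G{\left(-2 \right)} \right)} \right)} = 1656 - 0 \left(-111 + 2 \cdot 0\right) = 1656 - 0 \left(-111 + 0\right) = 1656 - 0 \left(-111\right) = 1656 - 0 = 1656 + 0 = 1656$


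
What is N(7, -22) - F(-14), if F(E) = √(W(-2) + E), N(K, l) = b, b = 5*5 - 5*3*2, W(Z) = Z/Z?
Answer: -5 - I*√13 ≈ -5.0 - 3.6056*I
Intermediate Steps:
W(Z) = 1
b = -5 (b = 25 - 15*2 = 25 - 1*30 = 25 - 30 = -5)
N(K, l) = -5
F(E) = √(1 + E)
N(7, -22) - F(-14) = -5 - √(1 - 14) = -5 - √(-13) = -5 - I*√13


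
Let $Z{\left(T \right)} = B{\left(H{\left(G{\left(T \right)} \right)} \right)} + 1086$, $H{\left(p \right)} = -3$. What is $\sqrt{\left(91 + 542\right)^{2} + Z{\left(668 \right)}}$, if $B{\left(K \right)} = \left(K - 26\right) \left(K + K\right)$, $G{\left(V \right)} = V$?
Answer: $3 \sqrt{44661} \approx 633.99$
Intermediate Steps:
$B{\left(K \right)} = 2 K \left(-26 + K\right)$ ($B{\left(K \right)} = \left(-26 + K\right) 2 K = 2 K \left(-26 + K\right)$)
$Z{\left(T \right)} = 1260$ ($Z{\left(T \right)} = 2 \left(-3\right) \left(-26 - 3\right) + 1086 = 2 \left(-3\right) \left(-29\right) + 1086 = 174 + 1086 = 1260$)
$\sqrt{\left(91 + 542\right)^{2} + Z{\left(668 \right)}} = \sqrt{\left(91 + 542\right)^{2} + 1260} = \sqrt{633^{2} + 1260} = \sqrt{400689 + 1260} = \sqrt{401949} = 3 \sqrt{44661}$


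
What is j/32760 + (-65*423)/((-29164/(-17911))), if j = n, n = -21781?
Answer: -4033430324821/238853160 ≈ -16887.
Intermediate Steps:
j = -21781
j/32760 + (-65*423)/((-29164/(-17911))) = -21781/32760 + (-65*423)/((-29164/(-17911))) = -21781*1/32760 - 27495/((-29164*(-1/17911))) = -21781/32760 - 27495/29164/17911 = -21781/32760 - 27495*17911/29164 = -21781/32760 - 492462945/29164 = -4033430324821/238853160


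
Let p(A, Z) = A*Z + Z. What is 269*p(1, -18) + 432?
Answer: -9252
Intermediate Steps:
p(A, Z) = Z + A*Z
269*p(1, -18) + 432 = 269*(-18*(1 + 1)) + 432 = 269*(-18*2) + 432 = 269*(-36) + 432 = -9684 + 432 = -9252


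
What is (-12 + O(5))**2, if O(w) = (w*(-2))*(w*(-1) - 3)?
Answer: 4624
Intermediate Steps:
O(w) = -2*w*(-3 - w) (O(w) = (-2*w)*(-w - 3) = (-2*w)*(-3 - w) = -2*w*(-3 - w))
(-12 + O(5))**2 = (-12 + 2*5*(3 + 5))**2 = (-12 + 2*5*8)**2 = (-12 + 80)**2 = 68**2 = 4624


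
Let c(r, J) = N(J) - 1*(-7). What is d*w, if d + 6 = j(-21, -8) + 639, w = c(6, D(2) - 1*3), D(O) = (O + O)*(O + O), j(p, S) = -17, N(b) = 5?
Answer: 7392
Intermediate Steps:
D(O) = 4*O**2 (D(O) = (2*O)*(2*O) = 4*O**2)
c(r, J) = 12 (c(r, J) = 5 - 1*(-7) = 5 + 7 = 12)
w = 12
d = 616 (d = -6 + (-17 + 639) = -6 + 622 = 616)
d*w = 616*12 = 7392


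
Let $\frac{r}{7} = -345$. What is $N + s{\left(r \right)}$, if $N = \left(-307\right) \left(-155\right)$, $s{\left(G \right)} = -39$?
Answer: $47546$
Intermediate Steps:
$r = -2415$ ($r = 7 \left(-345\right) = -2415$)
$N = 47585$
$N + s{\left(r \right)} = 47585 - 39 = 47546$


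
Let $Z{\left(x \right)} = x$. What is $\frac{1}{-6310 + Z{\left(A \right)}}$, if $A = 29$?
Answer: $- \frac{1}{6281} \approx -0.00015921$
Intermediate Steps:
$\frac{1}{-6310 + Z{\left(A \right)}} = \frac{1}{-6310 + 29} = \frac{1}{-6281} = - \frac{1}{6281}$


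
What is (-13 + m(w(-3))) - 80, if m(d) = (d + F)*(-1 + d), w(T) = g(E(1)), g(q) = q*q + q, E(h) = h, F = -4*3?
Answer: -103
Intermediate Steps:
F = -12
g(q) = q + q² (g(q) = q² + q = q + q²)
w(T) = 2 (w(T) = 1*(1 + 1) = 1*2 = 2)
m(d) = (-1 + d)*(-12 + d) (m(d) = (d - 12)*(-1 + d) = (-12 + d)*(-1 + d) = (-1 + d)*(-12 + d))
(-13 + m(w(-3))) - 80 = (-13 + (12 + 2² - 13*2)) - 80 = (-13 + (12 + 4 - 26)) - 80 = (-13 - 10) - 80 = -23 - 80 = -103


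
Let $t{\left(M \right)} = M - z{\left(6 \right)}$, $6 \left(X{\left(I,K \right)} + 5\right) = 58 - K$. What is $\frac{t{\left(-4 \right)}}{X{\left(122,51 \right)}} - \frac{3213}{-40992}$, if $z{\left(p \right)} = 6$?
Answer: $\frac{120639}{44896} \approx 2.6871$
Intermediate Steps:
$X{\left(I,K \right)} = \frac{14}{3} - \frac{K}{6}$ ($X{\left(I,K \right)} = -5 + \frac{58 - K}{6} = -5 - \left(- \frac{29}{3} + \frac{K}{6}\right) = \frac{14}{3} - \frac{K}{6}$)
$t{\left(M \right)} = -6 + M$ ($t{\left(M \right)} = M - 6 = -6 + M$)
$\frac{t{\left(-4 \right)}}{X{\left(122,51 \right)}} - \frac{3213}{-40992} = \frac{-6 - 4}{\frac{14}{3} - \frac{17}{2}} - \frac{3213}{-40992} = - \frac{10}{\frac{14}{3} - \frac{17}{2}} - - \frac{153}{1952} = - \frac{10}{- \frac{23}{6}} + \frac{153}{1952} = \left(-10\right) \left(- \frac{6}{23}\right) + \frac{153}{1952} = \frac{60}{23} + \frac{153}{1952} = \frac{120639}{44896}$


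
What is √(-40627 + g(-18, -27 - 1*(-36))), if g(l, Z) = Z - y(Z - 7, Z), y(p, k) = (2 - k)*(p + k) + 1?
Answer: I*√40542 ≈ 201.35*I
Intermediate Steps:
y(p, k) = 1 + (2 - k)*(k + p) (y(p, k) = (2 - k)*(k + p) + 1 = 1 + (2 - k)*(k + p))
g(l, Z) = 13 + Z² - 3*Z + Z*(-7 + Z) (g(l, Z) = Z - (1 - Z² + 2*Z + 2*(Z - 7) - Z*(Z - 7)) = Z - (1 - Z² + 2*Z + 2*(-7 + Z) - Z*(-7 + Z)) = Z - (1 - Z² + 2*Z + (-14 + 2*Z) - Z*(-7 + Z)) = Z - (-13 - Z² + 4*Z - Z*(-7 + Z)) = Z + (13 + Z² - 4*Z + Z*(-7 + Z)) = 13 + Z² - 3*Z + Z*(-7 + Z))
√(-40627 + g(-18, -27 - 1*(-36))) = √(-40627 + (13 - 10*(-27 - 1*(-36)) + 2*(-27 - 1*(-36))²)) = √(-40627 + (13 - 10*(-27 + 36) + 2*(-27 + 36)²)) = √(-40627 + (13 - 10*9 + 2*9²)) = √(-40627 + (13 - 90 + 2*81)) = √(-40627 + (13 - 90 + 162)) = √(-40627 + 85) = √(-40542) = I*√40542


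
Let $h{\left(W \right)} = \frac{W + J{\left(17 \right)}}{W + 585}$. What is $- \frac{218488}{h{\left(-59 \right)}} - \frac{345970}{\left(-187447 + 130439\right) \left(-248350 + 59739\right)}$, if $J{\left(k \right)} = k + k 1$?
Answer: $\frac{617854423595476847}{134404198600} \approx 4.597 \cdot 10^{6}$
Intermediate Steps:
$J{\left(k \right)} = 2 k$ ($J{\left(k \right)} = k + k = 2 k$)
$h{\left(W \right)} = \frac{34 + W}{585 + W}$ ($h{\left(W \right)} = \frac{W + 2 \cdot 17}{W + 585} = \frac{W + 34}{585 + W} = \frac{34 + W}{585 + W}$)
$- \frac{218488}{h{\left(-59 \right)}} - \frac{345970}{\left(-187447 + 130439\right) \left(-248350 + 59739\right)} = - \frac{218488}{\frac{1}{585 - 59} \left(34 - 59\right)} - \frac{345970}{\left(-187447 + 130439\right) \left(-248350 + 59739\right)} = - \frac{218488}{\frac{1}{526} \left(-25\right)} - \frac{345970}{\left(-57008\right) \left(-188611\right)} = - \frac{218488}{\frac{1}{526} \left(-25\right)} - \frac{345970}{10752335888} = - \frac{218488}{- \frac{25}{526}} - \frac{172985}{5376167944} = \left(-218488\right) \left(- \frac{526}{25}\right) - \frac{172985}{5376167944} = \frac{114924688}{25} - \frac{172985}{5376167944} = \frac{617854423595476847}{134404198600}$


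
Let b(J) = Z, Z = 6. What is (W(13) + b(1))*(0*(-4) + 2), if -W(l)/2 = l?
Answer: -40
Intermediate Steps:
b(J) = 6
W(l) = -2*l
(W(13) + b(1))*(0*(-4) + 2) = (-2*13 + 6)*(0*(-4) + 2) = (-26 + 6)*(0 + 2) = -20*2 = -40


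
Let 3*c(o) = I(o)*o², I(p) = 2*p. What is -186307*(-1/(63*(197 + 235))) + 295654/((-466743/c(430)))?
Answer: -142167661485914633/4234292496 ≈ -3.3575e+7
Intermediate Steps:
c(o) = 2*o³/3 (c(o) = ((2*o)*o²)/3 = (2*o³)/3 = 2*o³/3)
-186307*(-1/(63*(197 + 235))) + 295654/((-466743/c(430))) = -186307*(-1/(63*(197 + 235))) + 295654/((-466743/((⅔)*430³))) = -186307/(432*(-63)) + 295654/((-466743/((⅔)*79507000))) = -186307/(-27216) + 295654/((-466743/159014000/3)) = -186307*(-1/27216) + 295654/((-466743*3/159014000)) = 186307/27216 + 295654/(-1400229/159014000) = 186307/27216 + 295654*(-159014000/1400229) = 186307/27216 - 47013125156000/1400229 = -142167661485914633/4234292496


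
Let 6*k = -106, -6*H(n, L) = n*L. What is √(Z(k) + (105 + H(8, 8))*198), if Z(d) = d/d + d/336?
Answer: √131798653/84 ≈ 136.67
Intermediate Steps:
H(n, L) = -L*n/6 (H(n, L) = -n*L/6 = -L*n/6)
k = -53/3 (k = (⅙)*(-106) = -53/3 ≈ -17.667)
Z(d) = 1 + d/336 (Z(d) = 1 + d*(1/336) = 1 + d/336)
√(Z(k) + (105 + H(8, 8))*198) = √((1 + (1/336)*(-53/3)) + (105 - ⅙*8*8)*198) = √((1 - 53/1008) + (105 - 32/3)*198) = √(955/1008 + (283/3)*198) = √(955/1008 + 18678) = √(18828379/1008) = √131798653/84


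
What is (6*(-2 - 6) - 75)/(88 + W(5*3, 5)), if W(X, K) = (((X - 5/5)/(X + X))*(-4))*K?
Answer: -369/236 ≈ -1.5636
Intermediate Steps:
W(X, K) = -2*K*(-1 + X)/X (W(X, K) = (((X - 5*⅕)/((2*X)))*(-4))*K = (((X - 1)*(1/(2*X)))*(-4))*K = (((-1 + X)*(1/(2*X)))*(-4))*K = (((-1 + X)/(2*X))*(-4))*K = (-2*(-1 + X)/X)*K = -2*K*(-1 + X)/X)
(6*(-2 - 6) - 75)/(88 + W(5*3, 5)) = (6*(-2 - 6) - 75)/(88 + 2*5*(1 - 5*3)/(5*3)) = (6*(-8) - 75)/(88 + 2*5*(1 - 1*15)/15) = (-48 - 75)/(88 + 2*5*(1/15)*(1 - 15)) = -123/(88 + 2*5*(1/15)*(-14)) = -123/(88 - 28/3) = -123/236/3 = -123*3/236 = -369/236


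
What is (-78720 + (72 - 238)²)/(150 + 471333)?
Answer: -51164/471483 ≈ -0.10852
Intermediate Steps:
(-78720 + (72 - 238)²)/(150 + 471333) = (-78720 + (-166)²)/471483 = (-78720 + 27556)*(1/471483) = -51164*1/471483 = -51164/471483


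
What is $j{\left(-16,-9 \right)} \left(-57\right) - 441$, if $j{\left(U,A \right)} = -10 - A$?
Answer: $-384$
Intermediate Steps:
$j{\left(-16,-9 \right)} \left(-57\right) - 441 = \left(-10 - -9\right) \left(-57\right) - 441 = \left(-10 + 9\right) \left(-57\right) - 441 = \left(-1\right) \left(-57\right) - 441 = 57 - 441 = -384$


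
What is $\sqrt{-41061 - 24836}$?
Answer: $i \sqrt{65897} \approx 256.7 i$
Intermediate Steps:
$\sqrt{-41061 - 24836} = \sqrt{-65897} = i \sqrt{65897}$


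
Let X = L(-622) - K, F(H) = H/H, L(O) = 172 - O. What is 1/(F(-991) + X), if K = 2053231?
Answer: -1/2052436 ≈ -4.8723e-7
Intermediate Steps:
F(H) = 1
X = -2052437 (X = (172 - 1*(-622)) - 1*2053231 = (172 + 622) - 2053231 = 794 - 2053231 = -2052437)
1/(F(-991) + X) = 1/(1 - 2052437) = 1/(-2052436) = -1/2052436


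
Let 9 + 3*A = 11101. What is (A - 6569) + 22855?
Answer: 59950/3 ≈ 19983.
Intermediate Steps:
A = 11092/3 (A = -3 + (⅓)*11101 = -3 + 11101/3 = 11092/3 ≈ 3697.3)
(A - 6569) + 22855 = (11092/3 - 6569) + 22855 = -8615/3 + 22855 = 59950/3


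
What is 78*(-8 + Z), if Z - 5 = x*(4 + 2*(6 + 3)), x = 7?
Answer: 11778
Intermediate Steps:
Z = 159 (Z = 5 + 7*(4 + 2*(6 + 3)) = 5 + 7*(4 + 2*9) = 5 + 7*(4 + 18) = 5 + 7*22 = 5 + 154 = 159)
78*(-8 + Z) = 78*(-8 + 159) = 78*151 = 11778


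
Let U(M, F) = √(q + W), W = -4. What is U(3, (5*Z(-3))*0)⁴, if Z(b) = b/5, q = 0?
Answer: 16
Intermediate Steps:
Z(b) = b/5 (Z(b) = b*(⅕) = b/5)
U(M, F) = 2*I (U(M, F) = √(0 - 4) = √(-4) = 2*I)
U(3, (5*Z(-3))*0)⁴ = (2*I)⁴ = 16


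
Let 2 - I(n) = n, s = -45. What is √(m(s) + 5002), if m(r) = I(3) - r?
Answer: 29*√6 ≈ 71.035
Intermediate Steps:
I(n) = 2 - n
m(r) = -1 - r (m(r) = (2 - 1*3) - r = (2 - 3) - r = -1 - r)
√(m(s) + 5002) = √((-1 - 1*(-45)) + 5002) = √((-1 + 45) + 5002) = √(44 + 5002) = √5046 = 29*√6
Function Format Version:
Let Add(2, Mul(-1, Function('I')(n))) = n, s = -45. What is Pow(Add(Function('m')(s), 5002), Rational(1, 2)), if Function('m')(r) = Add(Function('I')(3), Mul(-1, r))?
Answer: Mul(29, Pow(6, Rational(1, 2))) ≈ 71.035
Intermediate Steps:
Function('I')(n) = Add(2, Mul(-1, n))
Function('m')(r) = Add(-1, Mul(-1, r)) (Function('m')(r) = Add(Add(2, Mul(-1, 3)), Mul(-1, r)) = Add(Add(2, -3), Mul(-1, r)) = Add(-1, Mul(-1, r)))
Pow(Add(Function('m')(s), 5002), Rational(1, 2)) = Pow(Add(Add(-1, Mul(-1, -45)), 5002), Rational(1, 2)) = Pow(Add(Add(-1, 45), 5002), Rational(1, 2)) = Pow(Add(44, 5002), Rational(1, 2)) = Pow(5046, Rational(1, 2)) = Mul(29, Pow(6, Rational(1, 2)))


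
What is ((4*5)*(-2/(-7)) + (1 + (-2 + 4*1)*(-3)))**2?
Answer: 25/49 ≈ 0.51020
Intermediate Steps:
((4*5)*(-2/(-7)) + (1 + (-2 + 4*1)*(-3)))**2 = (20*(-2*(-1/7)) + (1 + (-2 + 4)*(-3)))**2 = (20*(2/7) + (1 + 2*(-3)))**2 = (40/7 + (1 - 6))**2 = (40/7 - 5)**2 = (5/7)**2 = 25/49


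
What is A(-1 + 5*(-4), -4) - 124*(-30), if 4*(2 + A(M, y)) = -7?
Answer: 14865/4 ≈ 3716.3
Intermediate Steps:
A(M, y) = -15/4 (A(M, y) = -2 + (¼)*(-7) = -2 - 7/4 = -15/4)
A(-1 + 5*(-4), -4) - 124*(-30) = -15/4 - 124*(-30) = -15/4 + 3720 = 14865/4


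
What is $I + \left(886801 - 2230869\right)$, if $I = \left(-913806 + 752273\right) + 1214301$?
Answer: $-291300$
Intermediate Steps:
$I = 1052768$ ($I = -161533 + 1214301 = 1052768$)
$I + \left(886801 - 2230869\right) = 1052768 + \left(886801 - 2230869\right) = 1052768 - 1344068 = -291300$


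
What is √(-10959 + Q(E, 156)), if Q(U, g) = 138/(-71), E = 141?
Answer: I*√55254117/71 ≈ 104.69*I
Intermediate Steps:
Q(U, g) = -138/71 (Q(U, g) = 138*(-1/71) = -138/71)
√(-10959 + Q(E, 156)) = √(-10959 - 138/71) = √(-778227/71) = I*√55254117/71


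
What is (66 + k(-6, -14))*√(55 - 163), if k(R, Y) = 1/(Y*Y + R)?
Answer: 37623*I*√3/95 ≈ 685.95*I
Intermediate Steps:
k(R, Y) = 1/(R + Y²) (k(R, Y) = 1/(Y² + R) = 1/(R + Y²))
(66 + k(-6, -14))*√(55 - 163) = (66 + 1/(-6 + (-14)²))*√(55 - 163) = (66 + 1/(-6 + 196))*√(-108) = (66 + 1/190)*(6*I*√3) = 12541*(6*I*√3)/190 = 37623*I*√3/95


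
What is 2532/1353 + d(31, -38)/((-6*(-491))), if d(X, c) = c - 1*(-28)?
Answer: 1240957/664323 ≈ 1.8680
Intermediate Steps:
d(X, c) = 28 + c (d(X, c) = c + 28 = 28 + c)
2532/1353 + d(31, -38)/((-6*(-491))) = 2532/1353 + (28 - 38)/((-6*(-491))) = 2532*(1/1353) - 10/2946 = 844/451 - 10*1/2946 = 844/451 - 5/1473 = 1240957/664323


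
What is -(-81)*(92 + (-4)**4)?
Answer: 28188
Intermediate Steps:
-(-81)*(92 + (-4)**4) = -(-81)*(92 + 256) = -(-81)*348 = -9*(-3132) = 28188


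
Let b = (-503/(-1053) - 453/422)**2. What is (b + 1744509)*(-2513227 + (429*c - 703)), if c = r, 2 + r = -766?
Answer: -489737337570311147245753/98730570978 ≈ -4.9603e+12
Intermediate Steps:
r = -768 (r = -2 - 766 = -768)
c = -768
b = 70088856049/197461141956 (b = (-503*(-1/1053) - 453*1/422)**2 = (503/1053 - 453/422)**2 = (-264743/444366)**2 = 70088856049/197461141956 ≈ 0.35495)
(b + 1744509)*(-2513227 + (429*c - 703)) = (70088856049/197461141956 + 1744509)*(-2513227 + (429*(-768) - 703)) = 344472809381375653*(-2513227 + (-329472 - 703))/197461141956 = 344472809381375653*(-2513227 - 330175)/197461141956 = (344472809381375653/197461141956)*(-2843402) = -489737337570311147245753/98730570978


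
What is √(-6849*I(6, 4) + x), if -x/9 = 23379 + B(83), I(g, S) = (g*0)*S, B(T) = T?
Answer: 3*I*√23462 ≈ 459.52*I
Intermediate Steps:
I(g, S) = 0 (I(g, S) = 0*S = 0)
x = -211158 (x = -9*(23379 + 83) = -9*23462 = -211158)
√(-6849*I(6, 4) + x) = √(-6849*0 - 211158) = √(0 - 211158) = √(-211158) = 3*I*√23462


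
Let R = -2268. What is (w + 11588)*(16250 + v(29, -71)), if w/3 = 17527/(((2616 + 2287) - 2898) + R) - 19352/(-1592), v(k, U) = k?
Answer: 9733639437712/52337 ≈ 1.8598e+8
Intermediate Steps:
w = -8555028/52337 (w = 3*(17527/(((2616 + 2287) - 2898) - 2268) - 19352/(-1592)) = 3*(17527/((4903 - 2898) - 2268) - 19352*(-1/1592)) = 3*(17527/(2005 - 2268) + 2419/199) = 3*(17527/(-263) + 2419/199) = 3*(17527*(-1/263) + 2419/199) = 3*(-17527/263 + 2419/199) = 3*(-2851676/52337) = -8555028/52337 ≈ -163.46)
(w + 11588)*(16250 + v(29, -71)) = (-8555028/52337 + 11588)*(16250 + 29) = (597926128/52337)*16279 = 9733639437712/52337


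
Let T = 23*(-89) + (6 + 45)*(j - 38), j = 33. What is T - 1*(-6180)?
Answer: 3878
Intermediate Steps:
T = -2302 (T = 23*(-89) + (6 + 45)*(33 - 38) = -2047 + 51*(-5) = -2047 - 255 = -2302)
T - 1*(-6180) = -2302 - 1*(-6180) = -2302 + 6180 = 3878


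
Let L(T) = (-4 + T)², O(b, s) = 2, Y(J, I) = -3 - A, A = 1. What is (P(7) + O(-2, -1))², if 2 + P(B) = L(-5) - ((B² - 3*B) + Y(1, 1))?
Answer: 3249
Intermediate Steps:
Y(J, I) = -4 (Y(J, I) = -3 - 1*1 = -3 - 1 = -4)
P(B) = 83 - B² + 3*B (P(B) = -2 + ((-4 - 5)² - ((B² - 3*B) - 4)) = -2 + ((-9)² - (-4 + B² - 3*B)) = -2 + (81 + (4 - B² + 3*B)) = -2 + (85 - B² + 3*B) = 83 - B² + 3*B)
(P(7) + O(-2, -1))² = ((83 - 1*7² + 3*7) + 2)² = ((83 - 1*49 + 21) + 2)² = ((83 - 49 + 21) + 2)² = (55 + 2)² = 57² = 3249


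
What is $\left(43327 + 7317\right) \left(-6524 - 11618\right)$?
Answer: $-918783448$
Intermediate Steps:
$\left(43327 + 7317\right) \left(-6524 - 11618\right) = 50644 \left(-18142\right) = -918783448$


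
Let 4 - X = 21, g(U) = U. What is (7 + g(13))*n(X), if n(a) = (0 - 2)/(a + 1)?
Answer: 5/2 ≈ 2.5000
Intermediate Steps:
X = -17 (X = 4 - 1*21 = 4 - 21 = -17)
n(a) = -2/(1 + a)
(7 + g(13))*n(X) = (7 + 13)*(-2/(1 - 17)) = 20*(-2/(-16)) = 20*(-2*(-1/16)) = 20*(⅛) = 5/2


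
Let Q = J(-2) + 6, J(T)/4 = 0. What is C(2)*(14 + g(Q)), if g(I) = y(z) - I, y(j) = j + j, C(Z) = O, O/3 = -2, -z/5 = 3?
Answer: 132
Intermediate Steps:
z = -15 (z = -5*3 = -15)
J(T) = 0 (J(T) = 4*0 = 0)
O = -6 (O = 3*(-2) = -6)
C(Z) = -6
Q = 6 (Q = 0 + 6 = 6)
y(j) = 2*j
g(I) = -30 - I (g(I) = 2*(-15) - I = -30 - I)
C(2)*(14 + g(Q)) = -6*(14 + (-30 - 1*6)) = -6*(14 + (-30 - 6)) = -6*(14 - 36) = -6*(-22) = 132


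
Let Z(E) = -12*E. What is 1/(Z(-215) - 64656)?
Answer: -1/62076 ≈ -1.6109e-5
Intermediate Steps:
1/(Z(-215) - 64656) = 1/(-12*(-215) - 64656) = 1/(2580 - 64656) = 1/(-62076) = -1/62076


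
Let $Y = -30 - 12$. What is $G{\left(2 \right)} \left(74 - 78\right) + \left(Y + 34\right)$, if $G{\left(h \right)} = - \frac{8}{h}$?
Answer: $8$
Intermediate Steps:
$Y = -42$ ($Y = -30 - 12 = -42$)
$G{\left(2 \right)} \left(74 - 78\right) + \left(Y + 34\right) = - \frac{8}{2} \left(74 - 78\right) + \left(-42 + 34\right) = \left(-8\right) \frac{1}{2} \left(74 - 78\right) - 8 = \left(-4\right) \left(-4\right) - 8 = 16 - 8 = 8$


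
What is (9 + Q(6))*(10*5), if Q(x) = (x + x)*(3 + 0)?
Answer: 2250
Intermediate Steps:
Q(x) = 6*x (Q(x) = (2*x)*3 = 6*x)
(9 + Q(6))*(10*5) = (9 + 6*6)*(10*5) = (9 + 36)*50 = 45*50 = 2250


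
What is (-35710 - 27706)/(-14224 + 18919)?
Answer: -63416/4695 ≈ -13.507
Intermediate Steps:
(-35710 - 27706)/(-14224 + 18919) = -63416/4695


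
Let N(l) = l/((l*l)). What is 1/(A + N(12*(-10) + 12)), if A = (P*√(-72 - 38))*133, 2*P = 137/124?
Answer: -207576/13311734101817 - 1647105516*I*√110/13311734101817 ≈ -1.5593e-8 - 0.0012977*I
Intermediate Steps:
P = 137/248 (P = (137/124)/2 = (137*(1/124))/2 = (½)*(137/124) = 137/248 ≈ 0.55242)
N(l) = 1/l (N(l) = l/(l²) = l/l² = 1/l)
A = 18221*I*√110/248 (A = (137*√(-72 - 38)/248)*133 = (137*√(-110)/248)*133 = (137*(I*√110)/248)*133 = (137*I*√110/248)*133 = 18221*I*√110/248 ≈ 770.58*I)
1/(A + N(12*(-10) + 12)) = 1/(18221*I*√110/248 + 1/(12*(-10) + 12)) = 1/(18221*I*√110/248 + 1/(-120 + 12)) = 1/(18221*I*√110/248 + 1/(-108)) = 1/(18221*I*√110/248 - 1/108) = 1/(-1/108 + 18221*I*√110/248)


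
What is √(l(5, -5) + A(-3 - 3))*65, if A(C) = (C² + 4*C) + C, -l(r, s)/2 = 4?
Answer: 65*I*√2 ≈ 91.924*I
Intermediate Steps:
l(r, s) = -8 (l(r, s) = -2*4 = -8)
A(C) = C² + 5*C
√(l(5, -5) + A(-3 - 3))*65 = √(-8 + (-3 - 3)*(5 + (-3 - 3)))*65 = √(-8 - 6*(5 - 6))*65 = √(-8 - 6*(-1))*65 = √(-8 + 6)*65 = √(-2)*65 = (I*√2)*65 = 65*I*√2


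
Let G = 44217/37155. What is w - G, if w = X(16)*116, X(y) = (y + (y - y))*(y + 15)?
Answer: 712568621/12385 ≈ 57535.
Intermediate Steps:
X(y) = y*(15 + y) (X(y) = (y + 0)*(15 + y) = y*(15 + y))
w = 57536 (w = (16*(15 + 16))*116 = (16*31)*116 = 496*116 = 57536)
G = 14739/12385 (G = 44217*(1/37155) = 14739/12385 ≈ 1.1901)
w - G = 57536 - 1*14739/12385 = 57536 - 14739/12385 = 712568621/12385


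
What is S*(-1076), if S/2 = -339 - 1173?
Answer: 3253824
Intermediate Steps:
S = -3024 (S = 2*(-339 - 1173) = 2*(-1512) = -3024)
S*(-1076) = -3024*(-1076) = 3253824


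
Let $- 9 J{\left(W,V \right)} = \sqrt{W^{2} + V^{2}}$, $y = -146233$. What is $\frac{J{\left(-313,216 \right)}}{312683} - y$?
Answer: $146233 - \frac{5 \sqrt{5785}}{2814147} \approx 1.4623 \cdot 10^{5}$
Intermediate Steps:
$J{\left(W,V \right)} = - \frac{\sqrt{V^{2} + W^{2}}}{9}$ ($J{\left(W,V \right)} = - \frac{\sqrt{W^{2} + V^{2}}}{9} = - \frac{\sqrt{V^{2} + W^{2}}}{9}$)
$\frac{J{\left(-313,216 \right)}}{312683} - y = \frac{\left(- \frac{1}{9}\right) \sqrt{216^{2} + \left(-313\right)^{2}}}{312683} - -146233 = - \frac{\sqrt{46656 + 97969}}{9} \cdot \frac{1}{312683} + 146233 = - \frac{\sqrt{144625}}{9} \cdot \frac{1}{312683} + 146233 = - \frac{5 \sqrt{5785}}{9} \cdot \frac{1}{312683} + 146233 = - \frac{5 \sqrt{5785}}{2814147} + 146233 = 146233 - \frac{5 \sqrt{5785}}{2814147}$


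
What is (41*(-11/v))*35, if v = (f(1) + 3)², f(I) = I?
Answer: -15785/16 ≈ -986.56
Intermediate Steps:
v = 16 (v = (1 + 3)² = 4² = 16)
(41*(-11/v))*35 = (41*(-11/16))*35 = -451/16*35 = -15785/16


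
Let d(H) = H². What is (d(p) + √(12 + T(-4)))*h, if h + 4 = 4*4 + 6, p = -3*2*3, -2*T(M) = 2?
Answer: 5832 + 18*√11 ≈ 5891.7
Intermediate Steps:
T(M) = -1 (T(M) = -½*2 = -1)
p = -18 (p = -6*3 = -18)
h = 18 (h = -4 + (4*4 + 6) = -4 + (16 + 6) = -4 + 22 = 18)
(d(p) + √(12 + T(-4)))*h = ((-18)² + √(12 - 1))*18 = (324 + √11)*18 = 5832 + 18*√11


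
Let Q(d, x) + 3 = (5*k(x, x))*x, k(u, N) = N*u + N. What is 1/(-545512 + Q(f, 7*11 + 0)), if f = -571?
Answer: 1/1766795 ≈ 5.6600e-7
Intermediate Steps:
k(u, N) = N + N*u
Q(d, x) = -3 + 5*x**2*(1 + x) (Q(d, x) = -3 + (5*(x*(1 + x)))*x = -3 + (5*x*(1 + x))*x = -3 + 5*x**2*(1 + x))
1/(-545512 + Q(f, 7*11 + 0)) = 1/(-545512 + (-3 + 5*(7*11 + 0)**2*(1 + (7*11 + 0)))) = 1/(-545512 + (-3 + 5*(77 + 0)**2*(1 + (77 + 0)))) = 1/(-545512 + (-3 + 5*77**2*(1 + 77))) = 1/(-545512 + (-3 + 5*5929*78)) = 1/(-545512 + (-3 + 2312310)) = 1/(-545512 + 2312307) = 1/1766795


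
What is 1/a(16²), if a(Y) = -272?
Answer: -1/272 ≈ -0.0036765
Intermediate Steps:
1/a(16²) = 1/(-272) = -1/272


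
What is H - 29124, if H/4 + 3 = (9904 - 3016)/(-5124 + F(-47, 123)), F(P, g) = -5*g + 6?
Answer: -7955440/273 ≈ -29141.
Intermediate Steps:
F(P, g) = 6 - 5*g
H = -4588/273 (H = -12 + 4*((9904 - 3016)/(-5124 + (6 - 5*123))) = -12 + 4*(6888/(-5124 + (6 - 615))) = -12 + 4*(6888/(-5124 - 609)) = -12 + 4*(6888/(-5733)) = -12 + 4*(6888*(-1/5733)) = -12 + 4*(-328/273) = -12 - 1312/273 = -4588/273 ≈ -16.806)
H - 29124 = -4588/273 - 29124 = -7955440/273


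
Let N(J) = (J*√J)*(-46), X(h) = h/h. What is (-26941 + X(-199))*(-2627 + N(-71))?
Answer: 70771380 - 87986040*I*√71 ≈ 7.0771e+7 - 7.4138e+8*I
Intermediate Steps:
X(h) = 1
N(J) = -46*J^(3/2) (N(J) = J^(3/2)*(-46) = -46*J^(3/2))
(-26941 + X(-199))*(-2627 + N(-71)) = (-26941 + 1)*(-2627 - (-3266)*I*√71) = -26940*(-2627 - (-3266)*I*√71) = -26940*(-2627 + 3266*I*√71) = 70771380 - 87986040*I*√71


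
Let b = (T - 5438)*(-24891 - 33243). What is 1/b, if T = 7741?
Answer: -1/133882602 ≈ -7.4692e-9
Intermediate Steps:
b = -133882602 (b = (7741 - 5438)*(-24891 - 33243) = 2303*(-58134) = -133882602)
1/b = 1/(-133882602) = -1/133882602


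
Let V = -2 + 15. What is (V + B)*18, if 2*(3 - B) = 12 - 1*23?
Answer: 387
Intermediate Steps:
V = 13
B = 17/2 (B = 3 - (12 - 1*23)/2 = 3 - (12 - 23)/2 = 3 - ½*(-11) = 3 + 11/2 = 17/2 ≈ 8.5000)
(V + B)*18 = (13 + 17/2)*18 = (43/2)*18 = 387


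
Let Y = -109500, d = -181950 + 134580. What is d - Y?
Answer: 62130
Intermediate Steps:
d = -47370
d - Y = -47370 - 1*(-109500) = -47370 + 109500 = 62130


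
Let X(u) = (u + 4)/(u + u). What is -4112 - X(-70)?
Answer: -287873/70 ≈ -4112.5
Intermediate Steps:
X(u) = (4 + u)/(2*u) (X(u) = (4 + u)/((2*u)) = (4 + u)*(1/(2*u)) = (4 + u)/(2*u))
-4112 - X(-70) = -4112 - (4 - 70)/(2*(-70)) = -4112 - (-1)*(-66)/(2*70) = -4112 - 1*33/70 = -4112 - 33/70 = -287873/70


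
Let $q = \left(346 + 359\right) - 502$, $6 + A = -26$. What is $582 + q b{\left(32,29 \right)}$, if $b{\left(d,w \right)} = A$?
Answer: $-5914$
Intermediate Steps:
$A = -32$ ($A = -6 - 26 = -32$)
$b{\left(d,w \right)} = -32$
$q = 203$ ($q = 705 - 502 = 203$)
$582 + q b{\left(32,29 \right)} = 582 + 203 \left(-32\right) = 582 - 6496 = -5914$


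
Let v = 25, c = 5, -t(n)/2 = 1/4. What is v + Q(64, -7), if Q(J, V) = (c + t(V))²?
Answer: 181/4 ≈ 45.250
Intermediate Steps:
t(n) = -½ (t(n) = -2/4 = -2*¼ = -½)
Q(J, V) = 81/4 (Q(J, V) = (5 - ½)² = (9/2)² = 81/4)
v + Q(64, -7) = 25 + 81/4 = 181/4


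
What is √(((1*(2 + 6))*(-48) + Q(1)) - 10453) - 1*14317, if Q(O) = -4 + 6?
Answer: -14317 + I*√10835 ≈ -14317.0 + 104.09*I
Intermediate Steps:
Q(O) = 2
√(((1*(2 + 6))*(-48) + Q(1)) - 10453) - 1*14317 = √(((1*(2 + 6))*(-48) + 2) - 10453) - 1*14317 = √(((1*8)*(-48) + 2) - 10453) - 14317 = √((8*(-48) + 2) - 10453) - 14317 = √((-384 + 2) - 10453) - 14317 = √(-382 - 10453) - 14317 = √(-10835) - 14317 = I*√10835 - 14317 = -14317 + I*√10835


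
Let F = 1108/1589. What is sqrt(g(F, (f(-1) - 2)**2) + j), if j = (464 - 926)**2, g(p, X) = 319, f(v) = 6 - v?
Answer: sqrt(213763) ≈ 462.35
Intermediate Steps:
F = 1108/1589 (F = 1108*(1/1589) = 1108/1589 ≈ 0.69729)
j = 213444 (j = (-462)**2 = 213444)
sqrt(g(F, (f(-1) - 2)**2) + j) = sqrt(319 + 213444) = sqrt(213763)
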